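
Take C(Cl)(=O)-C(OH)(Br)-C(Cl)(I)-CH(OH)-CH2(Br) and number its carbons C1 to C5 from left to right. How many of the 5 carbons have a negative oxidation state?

1

Each bond to a more electronegative atom (O, N, halogen) counts +1, each bond to a less electronegative atom (H, metal, B, Si) counts −1, and each C–C bond counts 0. Tallying each carbon:
C1: 1C, 2O, 1Cl → 0 + 2 + 1 = +3
C2: 2C, 1O, 1Br → 0 + 1 + 1 = +2
C3: 2C, 1Cl, 1I → 0 + 1 + 1 = +2
C4: 2C, 1H, 1O → 0 − 1 + 1 = 0
C5: 1C, 2H, 1Br → 0 − 2 + 1 = -1
1 carbon (C5) meets the condition.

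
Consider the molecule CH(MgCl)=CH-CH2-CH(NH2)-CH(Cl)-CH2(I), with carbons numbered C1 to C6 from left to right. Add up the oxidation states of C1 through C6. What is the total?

Each bond to a more electronegative atom (O, N, halogen) counts +1, each bond to a less electronegative atom (H, metal, B, Si) counts −1, and each C–C bond counts 0. Tallying each carbon:
C1: 2C, 1H, 1Mg → 0 − 1 − 1 = -2
C2: 3C, 1H → 0 − 1 = -1
C3: 2C, 2H → 0 − 2 = -2
C4: 2C, 1H, 1N → 0 − 1 + 1 = 0
C5: 2C, 1H, 1Cl → 0 − 1 + 1 = 0
C6: 1C, 2H, 1I → 0 − 2 + 1 = -1
Sum = -2 − 1 − 2 + 0 + 0 − 1 = -6.

-6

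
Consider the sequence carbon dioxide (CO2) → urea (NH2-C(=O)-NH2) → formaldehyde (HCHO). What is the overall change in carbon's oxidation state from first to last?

Carbon oxidation states along the series — carbon dioxide: +4, urea: +4, formaldehyde: 0.
Net change = 0 − (+4) = -4.

-4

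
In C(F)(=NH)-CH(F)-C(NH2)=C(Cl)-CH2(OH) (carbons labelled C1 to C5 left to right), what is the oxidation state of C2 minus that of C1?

-3

C2: 2C, 1H, 1F → 0 − 1 + 1 = 0
C1: 1C, 2N, 1F → 0 + 2 + 1 = +3
Difference: 0 − (+3) = -3.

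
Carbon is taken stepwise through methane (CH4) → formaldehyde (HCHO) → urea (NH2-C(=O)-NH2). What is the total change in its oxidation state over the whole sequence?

+8

Carbon oxidation states along the series — methane: -4, formaldehyde: 0, urea: +4.
Net change = +4 − (-4) = +8.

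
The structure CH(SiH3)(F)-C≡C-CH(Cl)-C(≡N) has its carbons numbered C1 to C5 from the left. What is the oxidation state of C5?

C5 has one bond to C (0), a triple bond to N (3×+1 = +3).
Oxidation state = 0 + 3 = +3.

+3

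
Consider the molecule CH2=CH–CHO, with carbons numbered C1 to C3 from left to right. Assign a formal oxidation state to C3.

C3 has one bond to C (0), one bond to H (-1), a double bond to O (2×+1 = +2).
Oxidation state = 0 − 1 + 2 = +1.

+1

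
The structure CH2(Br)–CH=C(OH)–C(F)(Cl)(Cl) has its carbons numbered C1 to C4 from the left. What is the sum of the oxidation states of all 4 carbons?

Count +1 for every bond to an atom more electronegative than carbon and −1 for every bond to one less electronegative; C–C bonds are 0. Tallying each carbon:
C1: 1C, 2H, 1Br → 0 − 2 + 1 = -1
C2: 3C, 1H → 0 − 1 = -1
C3: 3C, 1O → 0 + 1 = +1
C4: 1C, 1F, 2Cl → 0 + 1 + 2 = +3
Sum = -1 − 1 + 1 + 3 = +2.

+2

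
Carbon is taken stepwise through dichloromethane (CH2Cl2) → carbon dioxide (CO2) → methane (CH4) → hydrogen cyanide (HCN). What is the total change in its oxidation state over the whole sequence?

+2

Carbon oxidation states along the series — dichloromethane: 0, carbon dioxide: +4, methane: -4, hydrogen cyanide: +2.
Net change = +2 − (0) = +2.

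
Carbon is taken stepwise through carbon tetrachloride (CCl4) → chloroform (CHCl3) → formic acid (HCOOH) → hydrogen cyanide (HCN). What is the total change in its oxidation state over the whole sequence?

-2

Carbon oxidation states along the series — carbon tetrachloride: +4, chloroform: +2, formic acid: +2, hydrogen cyanide: +2.
Net change = +2 − (+4) = -2.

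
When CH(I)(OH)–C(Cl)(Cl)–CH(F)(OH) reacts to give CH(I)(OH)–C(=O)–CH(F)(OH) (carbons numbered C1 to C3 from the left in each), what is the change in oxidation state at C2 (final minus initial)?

0

Before: C2 has 2 bonds to C, 2 bonds to Cl → oxidation state +2.
After: C2 has 2 bonds to C, 2 bonds to O → oxidation state +2.
Δ = +2 − (+2) = 0, so no net redox change at C2.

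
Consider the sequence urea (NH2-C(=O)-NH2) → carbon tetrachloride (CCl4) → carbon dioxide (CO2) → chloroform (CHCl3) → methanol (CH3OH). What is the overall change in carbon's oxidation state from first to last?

-6

Carbon oxidation states along the series — urea: +4, carbon tetrachloride: +4, carbon dioxide: +4, chloroform: +2, methanol: -2.
Net change = -2 − (+4) = -6.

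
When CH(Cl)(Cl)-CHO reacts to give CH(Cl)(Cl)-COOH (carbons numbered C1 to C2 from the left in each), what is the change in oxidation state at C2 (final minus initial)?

+2

Before: C2 has 1 bond to C, 1 bond to H, 2 bonds to O → oxidation state +1.
After: C2 has 1 bond to C, 3 bonds to O → oxidation state +3.
Δ = +3 − (+1) = +2, so this is an oxidation at C2.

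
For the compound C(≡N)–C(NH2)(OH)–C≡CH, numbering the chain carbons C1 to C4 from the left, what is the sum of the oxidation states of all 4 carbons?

+4

Each bond to a more electronegative atom (O, N, halogen) counts +1, each bond to a less electronegative atom (H, metal, B, Si) counts −1, and each C–C bond counts 0. Tallying each carbon:
C1: 1C, 3N → 0 + 3 = +3
C2: 2C, 1O, 1N → 0 + 1 + 1 = +2
C3: 4C → 0 = 0
C4: 3C, 1H → 0 − 1 = -1
Sum = +3 + 2 + 0 − 1 = +4.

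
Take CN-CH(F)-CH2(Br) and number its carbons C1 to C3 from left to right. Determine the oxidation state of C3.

-1

Bonds to more-electronegative neighbours contribute +1 each, bonds to H or metals contribute −1 each, and C–C bonds contribute 0.
C3 has one bond to C (0), one bond to Br (+1), one bond to H (-1), one bond to H (-1).
Oxidation state = 0 + 1 − 1 − 1 = -1.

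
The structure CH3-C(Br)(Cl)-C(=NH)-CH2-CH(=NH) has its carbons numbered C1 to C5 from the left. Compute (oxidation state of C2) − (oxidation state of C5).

+1

C2: 2C, 1Cl, 1Br → 0 + 1 + 1 = +2
C5: 1C, 1H, 2N → 0 − 1 + 2 = +1
Difference: +2 − (+1) = +1.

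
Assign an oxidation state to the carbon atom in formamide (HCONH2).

+2

Bonds to more-electronegative neighbours contribute +1 each, bonds to H or metals contribute −1 each, and C–C bonds contribute 0.
The carbon has one bond to H (-1), a double bond to O (2×+1 = +2), one bond to N (+1).
Oxidation state = -1 + 2 + 1 = +2.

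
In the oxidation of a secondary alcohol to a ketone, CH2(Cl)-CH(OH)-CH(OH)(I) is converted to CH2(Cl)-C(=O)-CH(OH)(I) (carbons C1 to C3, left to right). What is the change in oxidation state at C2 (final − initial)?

+2

Before: C2 has 2 bonds to C, 1 bond to H, 1 bond to O → oxidation state 0.
After: C2 has 2 bonds to C, 2 bonds to O → oxidation state +2.
Δ = +2 − (0) = +2, so this is an oxidation at C2.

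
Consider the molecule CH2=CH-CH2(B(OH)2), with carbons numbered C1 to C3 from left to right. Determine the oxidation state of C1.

Each bond to a more electronegative atom (O, N, halogen) counts +1, each bond to a less electronegative atom (H, metal, B, Si) counts −1, and each C–C bond counts 0.
C1 has a double bond to C (2×0 = 0), one bond to H (-1), one bond to H (-1).
Oxidation state = 0 − 1 − 1 = -2.

-2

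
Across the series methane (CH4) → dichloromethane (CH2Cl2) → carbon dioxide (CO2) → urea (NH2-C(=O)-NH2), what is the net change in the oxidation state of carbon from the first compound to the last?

Carbon oxidation states along the series — methane: -4, dichloromethane: 0, carbon dioxide: +4, urea: +4.
Net change = +4 − (-4) = +8.

+8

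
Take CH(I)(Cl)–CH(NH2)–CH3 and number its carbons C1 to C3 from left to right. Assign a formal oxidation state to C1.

+1

C1 has one bond to C (0), one bond to I (+1), one bond to Cl (+1), one bond to H (-1).
Oxidation state = 0 + 1 + 1 − 1 = +1.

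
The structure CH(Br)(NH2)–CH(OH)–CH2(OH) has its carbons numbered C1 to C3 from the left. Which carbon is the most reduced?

Count +1 for every bond to an atom more electronegative than carbon and −1 for every bond to one less electronegative; C–C bonds are 0. Tallying each carbon:
C1: 1C, 1H, 1N, 1Br → 0 − 1 + 1 + 1 = +1
C2: 2C, 1H, 1O → 0 − 1 + 1 = 0
C3: 1C, 2H, 1O → 0 − 2 + 1 = -1
The most reduced carbon is C3 at -1.

C3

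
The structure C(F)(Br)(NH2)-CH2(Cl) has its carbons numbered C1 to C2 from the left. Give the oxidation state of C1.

+3

Count +1 for every bond to an atom more electronegative than carbon and −1 for every bond to one less electronegative; C–C bonds are 0.
C1 has one bond to C (0), one bond to F (+1), one bond to Br (+1), one bond to N (+1).
Oxidation state = 0 + 1 + 1 + 1 = +3.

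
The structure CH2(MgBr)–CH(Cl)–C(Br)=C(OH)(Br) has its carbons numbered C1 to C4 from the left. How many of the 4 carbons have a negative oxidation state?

Bonds to more-electronegative neighbours contribute +1 each, bonds to H or metals contribute −1 each, and C–C bonds contribute 0. Tallying each carbon:
C1: 1C, 2H, 1Mg → 0 − 2 − 1 = -3
C2: 2C, 1H, 1Cl → 0 − 1 + 1 = 0
C3: 3C, 1Br → 0 + 1 = +1
C4: 2C, 1O, 1Br → 0 + 1 + 1 = +2
1 carbon (C1) meets the condition.

1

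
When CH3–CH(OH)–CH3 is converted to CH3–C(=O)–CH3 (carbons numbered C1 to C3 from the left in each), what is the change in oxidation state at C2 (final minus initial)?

+2

Before: C2 has 2 bonds to C, 1 bond to H, 1 bond to O → oxidation state 0.
After: C2 has 2 bonds to C, 2 bonds to O → oxidation state +2.
Δ = +2 − (0) = +2, so this is an oxidation at C2.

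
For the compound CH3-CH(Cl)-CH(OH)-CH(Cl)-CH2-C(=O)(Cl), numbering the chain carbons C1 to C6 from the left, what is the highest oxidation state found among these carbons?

+3

Tallying each carbon's bonds:
C1: 1C, 3H → 0 − 3 = -3
C2: 2C, 1H, 1Cl → 0 − 1 + 1 = 0
C3: 2C, 1H, 1O → 0 − 1 + 1 = 0
C4: 2C, 1H, 1Cl → 0 − 1 + 1 = 0
C5: 2C, 2H → 0 − 2 = -2
C6: 1C, 2O, 1Cl → 0 + 2 + 1 = +3
The highest value is +3.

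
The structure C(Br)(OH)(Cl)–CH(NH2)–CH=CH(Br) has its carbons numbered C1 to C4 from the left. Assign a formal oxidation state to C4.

Count +1 for every bond to an atom more electronegative than carbon and −1 for every bond to one less electronegative; C–C bonds are 0.
C4 has a double bond to C (2×0 = 0), one bond to Br (+1), one bond to H (-1).
Oxidation state = 0 + 1 − 1 = 0.

0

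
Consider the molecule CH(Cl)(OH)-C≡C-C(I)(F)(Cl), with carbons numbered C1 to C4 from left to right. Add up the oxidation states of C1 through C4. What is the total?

Bonds to more-electronegative neighbours contribute +1 each, bonds to H or metals contribute −1 each, and C–C bonds contribute 0. Tallying each carbon:
C1: 1C, 1H, 1O, 1Cl → 0 − 1 + 1 + 1 = +1
C2: 4C → 0 = 0
C3: 4C → 0 = 0
C4: 1C, 1F, 1Cl, 1I → 0 + 1 + 1 + 1 = +3
Sum = +1 + 0 + 0 + 3 = +4.

+4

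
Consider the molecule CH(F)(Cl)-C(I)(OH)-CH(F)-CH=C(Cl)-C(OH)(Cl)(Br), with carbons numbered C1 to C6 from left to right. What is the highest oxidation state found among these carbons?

+3

Tallying each carbon's bonds:
C1: 1C, 1H, 1F, 1Cl → 0 − 1 + 1 + 1 = +1
C2: 2C, 1O, 1I → 0 + 1 + 1 = +2
C3: 2C, 1H, 1F → 0 − 1 + 1 = 0
C4: 3C, 1H → 0 − 1 = -1
C5: 3C, 1Cl → 0 + 1 = +1
C6: 1C, 1O, 1Cl, 1Br → 0 + 1 + 1 + 1 = +3
The highest value is +3.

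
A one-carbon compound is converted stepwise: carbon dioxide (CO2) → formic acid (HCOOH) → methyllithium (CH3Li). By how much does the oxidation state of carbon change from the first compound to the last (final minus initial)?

-8

Carbon oxidation states along the series — carbon dioxide: +4, formic acid: +2, methyllithium: -4.
Net change = -4 − (+4) = -8.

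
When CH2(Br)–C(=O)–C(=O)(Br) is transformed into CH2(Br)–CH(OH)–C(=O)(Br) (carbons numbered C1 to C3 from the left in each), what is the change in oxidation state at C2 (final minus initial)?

Before: C2 has 2 bonds to C, 2 bonds to O → oxidation state +2.
After: C2 has 2 bonds to C, 1 bond to H, 1 bond to O → oxidation state 0.
Δ = 0 − (+2) = -2, so this is a reduction at C2.

-2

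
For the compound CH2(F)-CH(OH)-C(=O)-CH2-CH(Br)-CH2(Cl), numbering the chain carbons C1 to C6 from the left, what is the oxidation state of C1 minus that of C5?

-1

C1: 1C, 2H, 1F → 0 − 2 + 1 = -1
C5: 2C, 1H, 1Br → 0 − 1 + 1 = 0
Difference: -1 − (0) = -1.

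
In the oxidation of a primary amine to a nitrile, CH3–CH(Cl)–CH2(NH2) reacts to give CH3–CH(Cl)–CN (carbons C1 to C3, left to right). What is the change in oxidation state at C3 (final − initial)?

Before: C3 has 1 bond to C, 2 bonds to H, 1 bond to N → oxidation state -1.
After: C3 has 1 bond to C, 3 bonds to N → oxidation state +3.
Δ = +3 − (-1) = +4, so this is an oxidation at C3.

+4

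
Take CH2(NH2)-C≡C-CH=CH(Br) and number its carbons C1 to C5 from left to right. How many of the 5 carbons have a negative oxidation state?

Count +1 for every bond to an atom more electronegative than carbon and −1 for every bond to one less electronegative; C–C bonds are 0. Tallying each carbon:
C1: 1C, 2H, 1N → 0 − 2 + 1 = -1
C2: 4C → 0 = 0
C3: 4C → 0 = 0
C4: 3C, 1H → 0 − 1 = -1
C5: 2C, 1H, 1Br → 0 − 1 + 1 = 0
2 carbons (C1, C4) meet the condition.

2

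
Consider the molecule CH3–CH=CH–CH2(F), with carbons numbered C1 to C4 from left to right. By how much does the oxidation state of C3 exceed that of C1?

+2

C3: 3C, 1H → 0 − 1 = -1
C1: 1C, 3H → 0 − 3 = -3
Difference: -1 − (-3) = +2.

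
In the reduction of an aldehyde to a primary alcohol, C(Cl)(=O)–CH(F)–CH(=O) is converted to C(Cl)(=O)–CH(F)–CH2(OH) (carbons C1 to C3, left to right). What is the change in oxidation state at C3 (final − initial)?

Before: C3 has 1 bond to C, 1 bond to H, 2 bonds to O → oxidation state +1.
After: C3 has 1 bond to C, 2 bonds to H, 1 bond to O → oxidation state -1.
Δ = -1 − (+1) = -2, so this is a reduction at C3.

-2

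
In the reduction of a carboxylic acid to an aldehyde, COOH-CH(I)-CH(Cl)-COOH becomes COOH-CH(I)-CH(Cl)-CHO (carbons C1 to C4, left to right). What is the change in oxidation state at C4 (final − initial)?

Before: C4 has 1 bond to C, 3 bonds to O → oxidation state +3.
After: C4 has 1 bond to C, 1 bond to H, 2 bonds to O → oxidation state +1.
Δ = +1 − (+3) = -2, so this is a reduction at C4.

-2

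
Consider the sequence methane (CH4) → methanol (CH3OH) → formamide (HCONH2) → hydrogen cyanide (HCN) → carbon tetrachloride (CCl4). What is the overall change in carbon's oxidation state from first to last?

+8

Carbon oxidation states along the series — methane: -4, methanol: -2, formamide: +2, hydrogen cyanide: +2, carbon tetrachloride: +4.
Net change = +4 − (-4) = +8.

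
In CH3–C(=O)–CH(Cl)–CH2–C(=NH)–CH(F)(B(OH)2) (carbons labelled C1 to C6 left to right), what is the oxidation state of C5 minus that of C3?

+2

C5: 2C, 2N → 0 + 2 = +2
C3: 2C, 1H, 1Cl → 0 − 1 + 1 = 0
Difference: +2 − (0) = +2.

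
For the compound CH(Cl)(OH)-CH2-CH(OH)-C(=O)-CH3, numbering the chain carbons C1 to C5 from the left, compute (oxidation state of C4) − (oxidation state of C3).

C4: 2C, 2O → 0 + 2 = +2
C3: 2C, 1H, 1O → 0 − 1 + 1 = 0
Difference: +2 − (0) = +2.

+2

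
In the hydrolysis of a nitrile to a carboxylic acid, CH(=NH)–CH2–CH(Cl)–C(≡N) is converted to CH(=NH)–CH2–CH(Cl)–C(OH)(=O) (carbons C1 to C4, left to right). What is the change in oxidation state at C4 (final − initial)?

Before: C4 has 1 bond to C, 3 bonds to N → oxidation state +3.
After: C4 has 1 bond to C, 3 bonds to O → oxidation state +3.
Δ = +3 − (+3) = 0, so no net redox change at C4.

0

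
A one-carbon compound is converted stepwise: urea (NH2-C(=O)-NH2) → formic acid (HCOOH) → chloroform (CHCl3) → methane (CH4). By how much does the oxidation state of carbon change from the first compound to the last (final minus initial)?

-8

Carbon oxidation states along the series — urea: +4, formic acid: +2, chloroform: +2, methane: -4.
Net change = -4 − (+4) = -8.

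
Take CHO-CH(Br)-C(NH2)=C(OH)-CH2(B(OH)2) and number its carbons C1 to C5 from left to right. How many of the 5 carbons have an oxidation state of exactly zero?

Each bond to a more electronegative atom (O, N, halogen) counts +1, each bond to a less electronegative atom (H, metal, B, Si) counts −1, and each C–C bond counts 0. Tallying each carbon:
C1: 1C, 1H, 2O → 0 − 1 + 2 = +1
C2: 2C, 1H, 1Br → 0 − 1 + 1 = 0
C3: 3C, 1N → 0 + 1 = +1
C4: 3C, 1O → 0 + 1 = +1
C5: 1C, 2H, 1B → 0 − 2 − 1 = -3
1 carbon (C2) meets the condition.

1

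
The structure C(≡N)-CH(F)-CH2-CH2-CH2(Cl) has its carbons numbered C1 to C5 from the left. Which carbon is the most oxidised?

Tallying each carbon's bonds:
C1: 1C, 3N → 0 + 3 = +3
C2: 2C, 1H, 1F → 0 − 1 + 1 = 0
C3: 2C, 2H → 0 − 2 = -2
C4: 2C, 2H → 0 − 2 = -2
C5: 1C, 2H, 1Cl → 0 − 2 + 1 = -1
The most oxidised carbon is C1 at +3.

C1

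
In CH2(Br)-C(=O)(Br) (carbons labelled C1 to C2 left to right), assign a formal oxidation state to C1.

-1

Assign +1 per bond to O/N/halogen, −1 per bond to H or an electropositive element, and 0 per bond to carbon.
C1 has one bond to C (0), one bond to Br (+1), one bond to H (-1), one bond to H (-1).
Oxidation state = 0 + 1 − 1 − 1 = -1.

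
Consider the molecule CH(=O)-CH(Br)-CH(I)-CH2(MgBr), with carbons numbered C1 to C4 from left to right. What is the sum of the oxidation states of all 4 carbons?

Tallying each carbon's bonds:
C1: 1C, 1H, 2O → 0 − 1 + 2 = +1
C2: 2C, 1H, 1Br → 0 − 1 + 1 = 0
C3: 2C, 1H, 1I → 0 − 1 + 1 = 0
C4: 1C, 2H, 1Mg → 0 − 2 − 1 = -3
Sum = +1 + 0 + 0 − 3 = -2.

-2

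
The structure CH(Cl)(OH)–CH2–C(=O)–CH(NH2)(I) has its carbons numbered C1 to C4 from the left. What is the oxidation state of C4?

+1

C4 has one bond to C (0), one bond to N (+1), one bond to H (-1), one bond to I (+1).
Oxidation state = 0 + 1 − 1 + 1 = +1.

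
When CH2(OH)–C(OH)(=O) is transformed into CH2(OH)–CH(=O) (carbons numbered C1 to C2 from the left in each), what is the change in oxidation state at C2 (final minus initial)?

Before: C2 has 1 bond to C, 3 bonds to O → oxidation state +3.
After: C2 has 1 bond to C, 1 bond to H, 2 bonds to O → oxidation state +1.
Δ = +1 − (+3) = -2, so this is a reduction at C2.

-2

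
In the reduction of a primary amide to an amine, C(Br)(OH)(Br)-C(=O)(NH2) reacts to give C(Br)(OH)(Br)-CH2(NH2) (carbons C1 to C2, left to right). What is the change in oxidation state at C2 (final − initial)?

-4

Before: C2 has 1 bond to C, 2 bonds to O, 1 bond to N → oxidation state +3.
After: C2 has 1 bond to C, 2 bonds to H, 1 bond to N → oxidation state -1.
Δ = -1 − (+3) = -4, so this is a reduction at C2.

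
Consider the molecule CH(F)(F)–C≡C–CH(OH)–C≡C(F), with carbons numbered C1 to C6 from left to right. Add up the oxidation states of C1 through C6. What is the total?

Tallying each carbon's bonds:
C1: 1C, 1H, 2F → 0 − 1 + 2 = +1
C2: 4C → 0 = 0
C3: 4C → 0 = 0
C4: 2C, 1H, 1O → 0 − 1 + 1 = 0
C5: 4C → 0 = 0
C6: 3C, 1F → 0 + 1 = +1
Sum = +1 + 0 + 0 + 0 + 0 + 1 = +2.

+2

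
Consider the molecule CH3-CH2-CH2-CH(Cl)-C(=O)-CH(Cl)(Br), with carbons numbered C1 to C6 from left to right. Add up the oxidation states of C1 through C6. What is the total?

-4

Tallying each carbon's bonds:
C1: 1C, 3H → 0 − 3 = -3
C2: 2C, 2H → 0 − 2 = -2
C3: 2C, 2H → 0 − 2 = -2
C4: 2C, 1H, 1Cl → 0 − 1 + 1 = 0
C5: 2C, 2O → 0 + 2 = +2
C6: 1C, 1H, 1Cl, 1Br → 0 − 1 + 1 + 1 = +1
Sum = -3 − 2 − 2 + 0 + 2 + 1 = -4.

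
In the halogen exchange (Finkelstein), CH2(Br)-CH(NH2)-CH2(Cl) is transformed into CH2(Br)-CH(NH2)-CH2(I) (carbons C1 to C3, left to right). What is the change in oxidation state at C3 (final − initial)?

Before: C3 has 1 bond to C, 2 bonds to H, 1 bond to Cl → oxidation state -1.
After: C3 has 1 bond to C, 2 bonds to H, 1 bond to I → oxidation state -1.
Δ = -1 − (-1) = 0, so no net redox change at C3.

0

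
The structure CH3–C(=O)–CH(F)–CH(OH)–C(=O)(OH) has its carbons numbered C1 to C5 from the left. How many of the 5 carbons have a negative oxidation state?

Assign +1 per bond to O/N/halogen, −1 per bond to H or an electropositive element, and 0 per bond to carbon. Tallying each carbon:
C1: 1C, 3H → 0 − 3 = -3
C2: 2C, 2O → 0 + 2 = +2
C3: 2C, 1H, 1F → 0 − 1 + 1 = 0
C4: 2C, 1H, 1O → 0 − 1 + 1 = 0
C5: 1C, 3O → 0 + 3 = +3
1 carbon (C1) meets the condition.

1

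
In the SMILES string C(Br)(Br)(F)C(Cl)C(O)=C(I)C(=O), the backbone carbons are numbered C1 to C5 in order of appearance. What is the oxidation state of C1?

Each bond to a more electronegative atom (O, N, halogen) counts +1, each bond to a less electronegative atom (H, metal, B, Si) counts −1, and each C–C bond counts 0.
C1 has one bond to C (0), one bond to Br (+1), one bond to Br (+1), one bond to F (+1).
Oxidation state = 0 + 1 + 1 + 1 = +3.

+3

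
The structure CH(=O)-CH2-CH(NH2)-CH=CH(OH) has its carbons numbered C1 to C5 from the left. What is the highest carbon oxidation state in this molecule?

+1

Tallying each carbon's bonds:
C1: 1C, 1H, 2O → 0 − 1 + 2 = +1
C2: 2C, 2H → 0 − 2 = -2
C3: 2C, 1H, 1N → 0 − 1 + 1 = 0
C4: 3C, 1H → 0 − 1 = -1
C5: 2C, 1H, 1O → 0 − 1 + 1 = 0
The highest value is +1.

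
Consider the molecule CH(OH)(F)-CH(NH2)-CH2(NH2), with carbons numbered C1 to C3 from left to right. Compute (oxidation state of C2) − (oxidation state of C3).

C2: 2C, 1H, 1N → 0 − 1 + 1 = 0
C3: 1C, 2H, 1N → 0 − 2 + 1 = -1
Difference: 0 − (-1) = +1.

+1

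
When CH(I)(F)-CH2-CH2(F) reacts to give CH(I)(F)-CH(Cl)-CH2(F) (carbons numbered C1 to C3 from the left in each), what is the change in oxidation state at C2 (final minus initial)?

+2

Before: C2 has 2 bonds to C, 2 bonds to H → oxidation state -2.
After: C2 has 2 bonds to C, 1 bond to H, 1 bond to Cl → oxidation state 0.
Δ = 0 − (-2) = +2, so this is an oxidation at C2.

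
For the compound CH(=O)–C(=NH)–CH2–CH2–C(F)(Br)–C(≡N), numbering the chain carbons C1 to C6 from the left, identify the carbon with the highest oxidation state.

Tallying each carbon's bonds:
C1: 1C, 1H, 2O → 0 − 1 + 2 = +1
C2: 2C, 2N → 0 + 2 = +2
C3: 2C, 2H → 0 − 2 = -2
C4: 2C, 2H → 0 − 2 = -2
C5: 2C, 1F, 1Br → 0 + 1 + 1 = +2
C6: 1C, 3N → 0 + 3 = +3
The most oxidised carbon is C6 at +3.

C6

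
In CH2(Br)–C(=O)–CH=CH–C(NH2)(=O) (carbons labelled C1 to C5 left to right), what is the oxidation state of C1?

-1

Bonds to more-electronegative neighbours contribute +1 each, bonds to H or metals contribute −1 each, and C–C bonds contribute 0.
C1 has one bond to C (0), one bond to Br (+1), one bond to H (-1), one bond to H (-1).
Oxidation state = 0 + 1 − 1 − 1 = -1.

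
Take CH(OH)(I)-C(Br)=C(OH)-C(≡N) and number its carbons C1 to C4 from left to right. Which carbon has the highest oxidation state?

Tallying each carbon's bonds:
C1: 1C, 1H, 1O, 1I → 0 − 1 + 1 + 1 = +1
C2: 3C, 1Br → 0 + 1 = +1
C3: 3C, 1O → 0 + 1 = +1
C4: 1C, 3N → 0 + 3 = +3
The most oxidised carbon is C4 at +3.

C4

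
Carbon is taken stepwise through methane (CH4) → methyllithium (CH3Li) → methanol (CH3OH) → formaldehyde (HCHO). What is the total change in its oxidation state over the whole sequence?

+4

Carbon oxidation states along the series — methane: -4, methyllithium: -4, methanol: -2, formaldehyde: 0.
Net change = 0 − (-4) = +4.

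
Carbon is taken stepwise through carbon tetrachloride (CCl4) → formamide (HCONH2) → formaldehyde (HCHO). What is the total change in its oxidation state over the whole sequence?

Carbon oxidation states along the series — carbon tetrachloride: +4, formamide: +2, formaldehyde: 0.
Net change = 0 − (+4) = -4.

-4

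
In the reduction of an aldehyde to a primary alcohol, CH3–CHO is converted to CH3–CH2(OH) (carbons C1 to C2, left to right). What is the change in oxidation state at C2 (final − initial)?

-2

Before: C2 has 1 bond to C, 1 bond to H, 2 bonds to O → oxidation state +1.
After: C2 has 1 bond to C, 2 bonds to H, 1 bond to O → oxidation state -1.
Δ = -1 − (+1) = -2, so this is a reduction at C2.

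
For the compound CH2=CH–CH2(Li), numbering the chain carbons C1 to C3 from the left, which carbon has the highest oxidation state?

Tallying each carbon's bonds:
C1: 2C, 2H → 0 − 2 = -2
C2: 3C, 1H → 0 − 1 = -1
C3: 1C, 2H, 1Li → 0 − 2 − 1 = -3
The most oxidised carbon is C2 at -1.

C2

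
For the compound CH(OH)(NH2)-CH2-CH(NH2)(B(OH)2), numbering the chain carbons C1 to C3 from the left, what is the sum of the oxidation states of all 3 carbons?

Count +1 for every bond to an atom more electronegative than carbon and −1 for every bond to one less electronegative; C–C bonds are 0. Tallying each carbon:
C1: 1C, 1H, 1O, 1N → 0 − 1 + 1 + 1 = +1
C2: 2C, 2H → 0 − 2 = -2
C3: 1C, 1H, 1N, 1B → 0 − 1 + 1 − 1 = -1
Sum = +1 − 2 − 1 = -2.

-2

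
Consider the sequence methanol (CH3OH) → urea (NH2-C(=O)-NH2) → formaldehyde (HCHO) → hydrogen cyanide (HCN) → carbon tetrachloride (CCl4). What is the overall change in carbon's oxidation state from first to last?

Carbon oxidation states along the series — methanol: -2, urea: +4, formaldehyde: 0, hydrogen cyanide: +2, carbon tetrachloride: +4.
Net change = +4 − (-2) = +6.

+6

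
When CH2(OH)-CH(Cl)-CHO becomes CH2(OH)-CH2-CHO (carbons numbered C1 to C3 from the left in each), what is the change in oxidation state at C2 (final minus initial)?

-2

Before: C2 has 2 bonds to C, 1 bond to H, 1 bond to Cl → oxidation state 0.
After: C2 has 2 bonds to C, 2 bonds to H → oxidation state -2.
Δ = -2 − (0) = -2, so this is a reduction at C2.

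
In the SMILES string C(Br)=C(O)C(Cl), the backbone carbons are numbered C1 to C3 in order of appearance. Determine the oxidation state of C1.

0

C1 has a double bond to C (2×0 = 0), one bond to H (-1), one bond to Br (+1).
Oxidation state = 0 − 1 + 1 = 0.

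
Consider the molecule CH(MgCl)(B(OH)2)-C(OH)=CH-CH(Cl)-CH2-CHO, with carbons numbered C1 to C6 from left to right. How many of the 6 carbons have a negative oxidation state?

3

Bonds to more-electronegative neighbours contribute +1 each, bonds to H or metals contribute −1 each, and C–C bonds contribute 0. Tallying each carbon:
C1: 1C, 1H, 1Mg, 1B → 0 − 1 − 1 − 1 = -3
C2: 3C, 1O → 0 + 1 = +1
C3: 3C, 1H → 0 − 1 = -1
C4: 2C, 1H, 1Cl → 0 − 1 + 1 = 0
C5: 2C, 2H → 0 − 2 = -2
C6: 1C, 1H, 2O → 0 − 1 + 2 = +1
3 carbons (C1, C3, C5) meet the condition.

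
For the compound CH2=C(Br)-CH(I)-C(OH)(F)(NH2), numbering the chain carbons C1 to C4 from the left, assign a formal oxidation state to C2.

+1

Count +1 for every bond to an atom more electronegative than carbon and −1 for every bond to one less electronegative; C–C bonds are 0.
C2 has a double bond to C (2×0 = 0), one bond to C (0), one bond to Br (+1).
Oxidation state = 0 + 0 + 1 = +1.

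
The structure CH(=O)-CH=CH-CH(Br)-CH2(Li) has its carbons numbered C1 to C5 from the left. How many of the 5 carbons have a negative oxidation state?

Tallying each carbon's bonds:
C1: 1C, 1H, 2O → 0 − 1 + 2 = +1
C2: 3C, 1H → 0 − 1 = -1
C3: 3C, 1H → 0 − 1 = -1
C4: 2C, 1H, 1Br → 0 − 1 + 1 = 0
C5: 1C, 2H, 1Li → 0 − 2 − 1 = -3
3 carbons (C2, C3, C5) meet the condition.

3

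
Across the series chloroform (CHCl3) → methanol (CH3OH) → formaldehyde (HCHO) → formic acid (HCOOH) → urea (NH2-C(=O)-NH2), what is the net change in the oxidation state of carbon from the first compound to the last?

Carbon oxidation states along the series — chloroform: +2, methanol: -2, formaldehyde: 0, formic acid: +2, urea: +4.
Net change = +4 − (+2) = +2.

+2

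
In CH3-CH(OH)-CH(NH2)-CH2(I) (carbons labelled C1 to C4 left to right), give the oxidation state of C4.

-1

Bonds to more-electronegative neighbours contribute +1 each, bonds to H or metals contribute −1 each, and C–C bonds contribute 0.
C4 has one bond to C (0), one bond to H (-1), one bond to H (-1), one bond to I (+1).
Oxidation state = 0 − 1 − 1 + 1 = -1.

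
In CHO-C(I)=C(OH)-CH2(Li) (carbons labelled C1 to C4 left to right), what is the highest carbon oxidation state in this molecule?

+1

Tallying each carbon's bonds:
C1: 1C, 1H, 2O → 0 − 1 + 2 = +1
C2: 3C, 1I → 0 + 1 = +1
C3: 3C, 1O → 0 + 1 = +1
C4: 1C, 2H, 1Li → 0 − 2 − 1 = -3
The highest value is +1.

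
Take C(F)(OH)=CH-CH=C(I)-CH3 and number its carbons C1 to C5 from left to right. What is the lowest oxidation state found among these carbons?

-3

Tallying each carbon's bonds:
C1: 2C, 1O, 1F → 0 + 1 + 1 = +2
C2: 3C, 1H → 0 − 1 = -1
C3: 3C, 1H → 0 − 1 = -1
C4: 3C, 1I → 0 + 1 = +1
C5: 1C, 3H → 0 − 3 = -3
The lowest value is -3.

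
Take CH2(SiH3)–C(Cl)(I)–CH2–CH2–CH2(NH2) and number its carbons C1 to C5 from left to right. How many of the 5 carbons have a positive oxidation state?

1

Count +1 for every bond to an atom more electronegative than carbon and −1 for every bond to one less electronegative; C–C bonds are 0. Tallying each carbon:
C1: 1C, 2H, 1Si → 0 − 2 − 1 = -3
C2: 2C, 1Cl, 1I → 0 + 1 + 1 = +2
C3: 2C, 2H → 0 − 2 = -2
C4: 2C, 2H → 0 − 2 = -2
C5: 1C, 2H, 1N → 0 − 2 + 1 = -1
1 carbon (C2) meets the condition.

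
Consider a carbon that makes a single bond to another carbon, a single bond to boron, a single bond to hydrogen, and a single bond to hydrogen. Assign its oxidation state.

-3

Each bond to a more electronegative atom (O, N, halogen) counts +1, each bond to a less electronegative atom (H, metal, B, Si) counts −1, and each C–C bond counts 0.
The carbon has one bond to C (0), one bond to H (-1), one bond to B (-1), one bond to H (-1).
Oxidation state = 0 − 1 − 1 − 1 = -3.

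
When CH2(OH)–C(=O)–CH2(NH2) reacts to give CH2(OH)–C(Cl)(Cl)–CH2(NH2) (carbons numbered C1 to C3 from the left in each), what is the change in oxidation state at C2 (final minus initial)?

0

Before: C2 has 2 bonds to C, 2 bonds to O → oxidation state +2.
After: C2 has 2 bonds to C, 2 bonds to Cl → oxidation state +2.
Δ = +2 − (+2) = 0, so no net redox change at C2.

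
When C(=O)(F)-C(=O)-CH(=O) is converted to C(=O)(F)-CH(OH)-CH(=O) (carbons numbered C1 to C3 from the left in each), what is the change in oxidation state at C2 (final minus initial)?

Before: C2 has 2 bonds to C, 2 bonds to O → oxidation state +2.
After: C2 has 2 bonds to C, 1 bond to H, 1 bond to O → oxidation state 0.
Δ = 0 − (+2) = -2, so this is a reduction at C2.

-2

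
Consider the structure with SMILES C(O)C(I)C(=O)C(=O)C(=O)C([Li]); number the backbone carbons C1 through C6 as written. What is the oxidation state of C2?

Bonds to more-electronegative neighbours contribute +1 each, bonds to H or metals contribute −1 each, and C–C bonds contribute 0.
C2 has one bond to C (0), one bond to C (0), one bond to I (+1), one bond to H (-1).
Oxidation state = 0 + 0 + 1 − 1 = 0.

0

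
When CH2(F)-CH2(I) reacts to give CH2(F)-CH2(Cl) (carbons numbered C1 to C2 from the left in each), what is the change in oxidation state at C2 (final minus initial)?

Before: C2 has 1 bond to C, 2 bonds to H, 1 bond to I → oxidation state -1.
After: C2 has 1 bond to C, 2 bonds to H, 1 bond to Cl → oxidation state -1.
Δ = -1 − (-1) = 0, so no net redox change at C2.

0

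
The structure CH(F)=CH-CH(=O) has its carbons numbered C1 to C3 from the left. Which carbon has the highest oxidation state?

Assign +1 per bond to O/N/halogen, −1 per bond to H or an electropositive element, and 0 per bond to carbon. Tallying each carbon:
C1: 2C, 1H, 1F → 0 − 1 + 1 = 0
C2: 3C, 1H → 0 − 1 = -1
C3: 1C, 1H, 2O → 0 − 1 + 2 = +1
The most oxidised carbon is C3 at +1.

C3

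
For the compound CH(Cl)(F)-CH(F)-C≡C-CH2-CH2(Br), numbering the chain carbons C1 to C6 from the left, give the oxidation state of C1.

Each bond to a more electronegative atom (O, N, halogen) counts +1, each bond to a less electronegative atom (H, metal, B, Si) counts −1, and each C–C bond counts 0.
C1 has one bond to C (0), one bond to H (-1), one bond to Cl (+1), one bond to F (+1).
Oxidation state = 0 − 1 + 1 + 1 = +1.

+1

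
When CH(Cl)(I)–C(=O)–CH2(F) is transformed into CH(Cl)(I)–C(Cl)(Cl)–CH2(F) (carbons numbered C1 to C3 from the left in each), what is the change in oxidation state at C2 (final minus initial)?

0

Before: C2 has 2 bonds to C, 2 bonds to O → oxidation state +2.
After: C2 has 2 bonds to C, 2 bonds to Cl → oxidation state +2.
Δ = +2 − (+2) = 0, so no net redox change at C2.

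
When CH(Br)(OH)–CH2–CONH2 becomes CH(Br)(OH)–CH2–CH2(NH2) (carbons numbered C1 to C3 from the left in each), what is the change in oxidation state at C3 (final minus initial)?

Before: C3 has 1 bond to C, 2 bonds to O, 1 bond to N → oxidation state +3.
After: C3 has 1 bond to C, 2 bonds to H, 1 bond to N → oxidation state -1.
Δ = -1 − (+3) = -4, so this is a reduction at C3.

-4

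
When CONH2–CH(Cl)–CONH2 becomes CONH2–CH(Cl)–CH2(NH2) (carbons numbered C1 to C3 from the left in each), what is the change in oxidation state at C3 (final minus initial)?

-4

Before: C3 has 1 bond to C, 2 bonds to O, 1 bond to N → oxidation state +3.
After: C3 has 1 bond to C, 2 bonds to H, 1 bond to N → oxidation state -1.
Δ = -1 − (+3) = -4, so this is a reduction at C3.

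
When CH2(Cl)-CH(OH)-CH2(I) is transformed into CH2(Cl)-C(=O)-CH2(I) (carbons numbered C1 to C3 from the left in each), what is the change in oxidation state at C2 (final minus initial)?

Before: C2 has 2 bonds to C, 1 bond to H, 1 bond to O → oxidation state 0.
After: C2 has 2 bonds to C, 2 bonds to O → oxidation state +2.
Δ = +2 − (0) = +2, so this is an oxidation at C2.

+2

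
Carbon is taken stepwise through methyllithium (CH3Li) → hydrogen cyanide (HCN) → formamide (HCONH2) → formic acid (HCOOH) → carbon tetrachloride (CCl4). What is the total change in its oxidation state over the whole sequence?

Carbon oxidation states along the series — methyllithium: -4, hydrogen cyanide: +2, formamide: +2, formic acid: +2, carbon tetrachloride: +4.
Net change = +4 − (-4) = +8.

+8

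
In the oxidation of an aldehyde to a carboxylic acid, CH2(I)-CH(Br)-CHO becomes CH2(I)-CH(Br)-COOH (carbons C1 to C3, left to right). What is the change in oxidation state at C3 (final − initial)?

Before: C3 has 1 bond to C, 1 bond to H, 2 bonds to O → oxidation state +1.
After: C3 has 1 bond to C, 3 bonds to O → oxidation state +3.
Δ = +3 − (+1) = +2, so this is an oxidation at C3.

+2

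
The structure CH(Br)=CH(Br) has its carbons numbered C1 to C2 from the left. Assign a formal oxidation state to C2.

0

Count +1 for every bond to an atom more electronegative than carbon and −1 for every bond to one less electronegative; C–C bonds are 0.
C2 has a double bond to C (2×0 = 0), one bond to H (-1), one bond to Br (+1).
Oxidation state = 0 − 1 + 1 = 0.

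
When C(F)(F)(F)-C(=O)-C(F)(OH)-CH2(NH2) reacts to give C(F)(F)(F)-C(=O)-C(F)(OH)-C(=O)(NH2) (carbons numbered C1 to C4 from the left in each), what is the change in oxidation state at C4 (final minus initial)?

+4

Before: C4 has 1 bond to C, 2 bonds to H, 1 bond to N → oxidation state -1.
After: C4 has 1 bond to C, 2 bonds to O, 1 bond to N → oxidation state +3.
Δ = +3 − (-1) = +4, so this is an oxidation at C4.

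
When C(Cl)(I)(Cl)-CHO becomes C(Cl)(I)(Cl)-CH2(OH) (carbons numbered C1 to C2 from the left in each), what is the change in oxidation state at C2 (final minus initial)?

Before: C2 has 1 bond to C, 1 bond to H, 2 bonds to O → oxidation state +1.
After: C2 has 1 bond to C, 2 bonds to H, 1 bond to O → oxidation state -1.
Δ = -1 − (+1) = -2, so this is a reduction at C2.

-2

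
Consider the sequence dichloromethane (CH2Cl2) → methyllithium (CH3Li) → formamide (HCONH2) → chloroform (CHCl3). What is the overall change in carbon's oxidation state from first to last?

Carbon oxidation states along the series — dichloromethane: 0, methyllithium: -4, formamide: +2, chloroform: +2.
Net change = +2 − (0) = +2.

+2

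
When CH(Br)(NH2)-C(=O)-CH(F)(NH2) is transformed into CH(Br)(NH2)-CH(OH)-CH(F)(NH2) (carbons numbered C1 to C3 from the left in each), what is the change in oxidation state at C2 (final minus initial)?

Before: C2 has 2 bonds to C, 2 bonds to O → oxidation state +2.
After: C2 has 2 bonds to C, 1 bond to H, 1 bond to O → oxidation state 0.
Δ = 0 − (+2) = -2, so this is a reduction at C2.

-2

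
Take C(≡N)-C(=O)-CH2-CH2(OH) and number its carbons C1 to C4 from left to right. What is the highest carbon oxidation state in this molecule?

+3

Tallying each carbon's bonds:
C1: 1C, 3N → 0 + 3 = +3
C2: 2C, 2O → 0 + 2 = +2
C3: 2C, 2H → 0 − 2 = -2
C4: 1C, 2H, 1O → 0 − 2 + 1 = -1
The highest value is +3.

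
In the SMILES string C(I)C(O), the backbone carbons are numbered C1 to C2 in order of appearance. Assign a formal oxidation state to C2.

-1

Assign +1 per bond to O/N/halogen, −1 per bond to H or an electropositive element, and 0 per bond to carbon.
C2 has one bond to C (0), one bond to H (-1), one bond to O (+1), one bond to H (-1).
Oxidation state = 0 − 1 + 1 − 1 = -1.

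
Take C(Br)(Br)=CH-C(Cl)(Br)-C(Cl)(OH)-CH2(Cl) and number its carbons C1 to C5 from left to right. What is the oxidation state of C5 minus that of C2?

C5: 1C, 2H, 1Cl → 0 − 2 + 1 = -1
C2: 3C, 1H → 0 − 1 = -1
Difference: -1 − (-1) = 0.

0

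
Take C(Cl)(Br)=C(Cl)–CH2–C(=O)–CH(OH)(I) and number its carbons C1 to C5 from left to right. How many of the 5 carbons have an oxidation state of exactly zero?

0

Assign +1 per bond to O/N/halogen, −1 per bond to H or an electropositive element, and 0 per bond to carbon. Tallying each carbon:
C1: 2C, 1Cl, 1Br → 0 + 1 + 1 = +2
C2: 3C, 1Cl → 0 + 1 = +1
C3: 2C, 2H → 0 − 2 = -2
C4: 2C, 2O → 0 + 2 = +2
C5: 1C, 1H, 1O, 1I → 0 − 1 + 1 + 1 = +1
0 carbons meet the condition.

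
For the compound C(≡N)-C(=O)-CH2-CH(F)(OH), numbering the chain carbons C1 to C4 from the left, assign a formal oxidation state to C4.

C4 has one bond to C (0), one bond to H (-1), one bond to F (+1), one bond to O (+1).
Oxidation state = 0 − 1 + 1 + 1 = +1.

+1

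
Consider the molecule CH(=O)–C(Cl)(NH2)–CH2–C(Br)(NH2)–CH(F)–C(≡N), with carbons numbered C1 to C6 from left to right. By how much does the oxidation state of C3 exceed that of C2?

C3: 2C, 2H → 0 − 2 = -2
C2: 2C, 1N, 1Cl → 0 + 1 + 1 = +2
Difference: -2 − (+2) = -4.

-4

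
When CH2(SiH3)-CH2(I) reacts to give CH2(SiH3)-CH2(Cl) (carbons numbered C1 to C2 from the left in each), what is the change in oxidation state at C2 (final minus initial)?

0

Before: C2 has 1 bond to C, 2 bonds to H, 1 bond to I → oxidation state -1.
After: C2 has 1 bond to C, 2 bonds to H, 1 bond to Cl → oxidation state -1.
Δ = -1 − (-1) = 0, so no net redox change at C2.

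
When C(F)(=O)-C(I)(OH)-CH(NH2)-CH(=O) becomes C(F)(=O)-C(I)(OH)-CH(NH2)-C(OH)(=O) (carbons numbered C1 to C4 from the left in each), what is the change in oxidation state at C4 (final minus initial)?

Before: C4 has 1 bond to C, 1 bond to H, 2 bonds to O → oxidation state +1.
After: C4 has 1 bond to C, 3 bonds to O → oxidation state +3.
Δ = +3 − (+1) = +2, so this is an oxidation at C4.

+2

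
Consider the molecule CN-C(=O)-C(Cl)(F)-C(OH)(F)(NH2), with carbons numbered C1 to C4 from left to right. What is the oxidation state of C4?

C4 has one bond to C (0), one bond to O (+1), one bond to F (+1), one bond to N (+1).
Oxidation state = 0 + 1 + 1 + 1 = +3.

+3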